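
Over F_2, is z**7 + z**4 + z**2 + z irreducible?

Write g(z) = z**7 + z**4 + z**2 + z.
Check for roots in F_2: g(0) = 0 → root; g(1) = 0 → root.
g(0) = 0, so (z) divides g(z); g is reducible.

No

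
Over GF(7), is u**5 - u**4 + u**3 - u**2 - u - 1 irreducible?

Write P(u) = u**5 - u**4 + u**3 - u**2 - u - 1.
Check for roots in GF(7): P(0) = 6; P(1) = 5; P(2) = 3; P(3) = 1; P(4) = 6; P(5) = 4; P(6) = 3.
No roots, so no linear factors.
Degree-2 irreducible divisors: test the 21 monic irreducibles of degree 2 over GF(7).
None of them divide P (all give nonzero remainder).
No irreducible factor of degree ≤ 2 exists, so P is irreducible over GF(7).

Yes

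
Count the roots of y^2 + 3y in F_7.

Write h(y) = y^2 + 3y.
Evaluate at each of the 7 elements of F_7:
h(0) = 0 → root; h(1) = 4; h(2) = 3; h(3) = 4; h(4) = 0 → root; h(5) = 5; h(6) = 5.
Roots: {0, 4}.

2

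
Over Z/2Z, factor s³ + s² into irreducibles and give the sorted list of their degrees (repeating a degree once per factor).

1, 1, 1

Write h(s) = s³ + s².
Roots in Z/2Z: h(0) = 0 → root; h(1) = 0 → root.
Linear factors from roots: (s), (s + 1).
Complete factorization: h(s) = (s + 1)·(s)^2.
Factor degrees with multiplicity: 1 + 1 + 1 = 3.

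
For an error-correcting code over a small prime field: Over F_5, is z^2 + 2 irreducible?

Write f(z) = z^2 + 2.
Check for roots in F_5: f(0) = 2; f(1) = 3; f(2) = 1; f(3) = 1; f(4) = 3.
No roots. A degree-2 polynomial over a field with no linear factor is irreducible.

Yes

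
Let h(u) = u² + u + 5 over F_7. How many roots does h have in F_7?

2

Evaluate at each of the 7 elements of F_7:
h(0) = 5; h(1) = 0 → root; h(2) = 4; h(3) = 3; h(4) = 4; h(5) = 0 → root; h(6) = 5.
Roots: {1, 5}.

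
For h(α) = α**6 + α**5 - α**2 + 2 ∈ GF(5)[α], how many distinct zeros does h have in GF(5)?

1

Evaluate at each of the 5 elements of GF(5):
h(0) = 2; h(1) = 3; h(2) = 4; h(3) = 0 → root; h(4) = 1.
Roots: {3}.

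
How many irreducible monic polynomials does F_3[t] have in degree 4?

x^(3^4) − x is the product of all monic irreducibles of degree dividing 4; Möbius inversion gives N = (1/4) Σ μ(4/d)·3^d.
Divisors of 4: 1, 2, 4; μ(4/d) for each: 0, -1, 1.
Σ = − 3^2 + 3^4 = 72.
N = 72/4 = 18.

18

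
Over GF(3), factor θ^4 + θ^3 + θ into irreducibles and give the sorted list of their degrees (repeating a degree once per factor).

1, 1, 2

Write f(θ) = θ^4 + θ^3 + θ.
Roots in GF(3): f(0) = 0 → root; f(1) = 0 → root; f(2) = 2.
Linear factors from roots: (θ), (θ + 2).
Complete factorization: f(θ) = (θ)·(θ + 2)·(θ^2 + 2θ + 2).
Factor degrees with multiplicity: 1 + 1 + 2 = 4.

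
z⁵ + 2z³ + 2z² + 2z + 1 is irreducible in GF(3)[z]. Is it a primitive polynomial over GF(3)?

Write f(z) = z⁵ + 2z³ + 2z² + 2z + 1.
|GF(3^5)^×| = 3^5 − 1 = 242. Prime factorization: 242 = 2·11^2.
f is primitive ⇔ z has order 242 in GF(3)[z]/(f), i.e. z^(242/q) ≠ 1 for each prime q | 242.
z^(121) mod f = 2.
z^(22) mod f = 1
Since z^(22) = 1, the order of z divides 22 < 242; not primitive.

No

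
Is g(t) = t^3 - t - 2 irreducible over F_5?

Check for roots in F_5: g(0) = 3; g(1) = 3; g(2) = 4; g(3) = 2; g(4) = 3.
No roots. A degree-3 polynomial over a field with no linear factor is irreducible.

Yes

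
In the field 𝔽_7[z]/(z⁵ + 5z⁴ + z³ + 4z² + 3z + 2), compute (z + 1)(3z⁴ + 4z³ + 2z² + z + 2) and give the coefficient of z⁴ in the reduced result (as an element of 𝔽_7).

Multiply in 𝔽_7[z]: (z + 1)·(3z⁴ + 4z³ + 2z² + z + 2) = 3z⁵ + 6z³ + 3z² + 3z + 2.
Reduce using z⁵ ≡ 2z⁴ + 6z³ + 3z² + 4z + 5 (mod z⁵ + 5z⁴ + z³ + 4z² + 3z + 2).
Reduced: 6z⁴ + 3z³ + 5z² + z + 3.

6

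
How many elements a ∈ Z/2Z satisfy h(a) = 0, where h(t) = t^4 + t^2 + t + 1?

1

Evaluate at each of the 2 elements of Z/2Z:
h(0) = 1; h(1) = 0 → root.
Roots: {1}.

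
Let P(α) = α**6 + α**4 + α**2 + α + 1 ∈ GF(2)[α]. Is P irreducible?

Yes

Check for roots in GF(2): P(0) = 1; P(1) = 1.
No roots, so no linear factors.
Monic irreducibles of degree 2 over GF(2): α**2 + α + 1.
None of them divide P (all give nonzero remainder).
Monic irreducibles of degree 3 over GF(2): α**3 + α + 1, α**3 + α**2 + 1.
None of them divide P (all give nonzero remainder).
No irreducible factor of degree ≤ 3 exists, so P is irreducible over GF(2).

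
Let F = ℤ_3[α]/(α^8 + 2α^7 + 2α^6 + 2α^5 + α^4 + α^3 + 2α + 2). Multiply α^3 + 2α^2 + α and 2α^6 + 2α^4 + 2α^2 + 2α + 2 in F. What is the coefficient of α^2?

Multiply in ℤ_3[α]: (α^3 + 2α^2 + α)·(2α^6 + 2α^4 + 2α^2 + 2α + 2) = 2α^9 + α^8 + α^7 + α^6 + α^5 + 2α^3 + 2α.
Reduce using α^8 ≡ α^7 + α^6 + α^5 + 2α^4 + 2α^3 + α + 1 (mod α^8 + 2α^7 + 2α^6 + 2α^5 + α^4 + α^3 + 2α + 2).
Reduced: 2α^5 + α^4 + 2α^3 + 2α^2 + α.

2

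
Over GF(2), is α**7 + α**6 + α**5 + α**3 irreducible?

No

Write h(α) = α**7 + α**6 + α**5 + α**3.
Check for roots in GF(2): h(0) = 0 → root; h(1) = 0 → root.
h(0) = 0, so (α) divides h(α); h is reducible.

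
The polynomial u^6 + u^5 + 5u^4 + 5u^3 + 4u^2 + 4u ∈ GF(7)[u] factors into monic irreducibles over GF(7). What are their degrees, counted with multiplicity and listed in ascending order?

Write h(u) = u^6 + u^5 + 5u^4 + 5u^3 + 4u^2 + 4u.
Linear factors from roots: (u), (u + 1).
Complete factorization: h(u) = (u)·(u + 1)·(u^2 + 1)·(u^2 + 4).
Factor degrees with multiplicity: 1 + 1 + 2 + 2 = 6.

1, 1, 2, 2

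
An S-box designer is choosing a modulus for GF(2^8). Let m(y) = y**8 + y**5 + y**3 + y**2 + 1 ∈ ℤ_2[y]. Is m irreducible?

Yes

Check for roots in ℤ_2: m(0) = 1; m(1) = 1.
No roots, so no linear factors.
Monic irreducibles of degree 2 over GF(2): y**2 + y + 1.
None of them divide m (all give nonzero remainder).
Monic irreducibles of degree 3 over GF(2): y**3 + y + 1, y**3 + y**2 + 1.
None of them divide m (all give nonzero remainder).
Monic irreducibles of degree 4 over GF(2): y**4 + y + 1, y**4 + y**3 + 1, y**4 + y**3 + y**2 + y + 1.
None of them divide m (all give nonzero remainder).
No irreducible factor of degree ≤ 4 exists, so m is irreducible over GF(2).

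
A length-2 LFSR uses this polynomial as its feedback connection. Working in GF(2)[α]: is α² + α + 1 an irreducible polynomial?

Write P(α) = α² + α + 1.
Check for roots in GF(2): P(0) = 1; P(1) = 1.
No roots. A degree-2 polynomial over a field with no linear factor is irreducible.

Yes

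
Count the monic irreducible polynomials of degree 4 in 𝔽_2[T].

By the necklace-counting formula, N_2(4) = (1/4) Σ_{d|4} μ(4/d)·2^d.
Divisors of 4: 1, 2, 4; μ(4/d) for each: 0, -1, 1.
Σ = − 2^2 + 2^4 = 12.
N = 12/4 = 3.

3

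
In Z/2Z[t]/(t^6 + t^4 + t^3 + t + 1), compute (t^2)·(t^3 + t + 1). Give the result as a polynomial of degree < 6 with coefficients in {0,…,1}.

t^5 + t^3 + t^2

Multiply in Z/2Z[t]: (t^2)·(t^3 + t + 1) = t^5 + t^3 + t^2.
Reduced: t^5 + t^3 + t^2.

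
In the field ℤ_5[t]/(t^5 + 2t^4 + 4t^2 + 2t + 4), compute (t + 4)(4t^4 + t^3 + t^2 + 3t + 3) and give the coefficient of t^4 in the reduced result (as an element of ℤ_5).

4

Multiply in ℤ_5[t]: (t + 4)·(4t^4 + t^3 + t^2 + 3t + 3) = 4t^5 + 2t^4 + 2t^2 + 2.
Reduce using t^5 ≡ 3t^4 + t^2 + 3t + 1 (mod t^5 + 2t^4 + 4t^2 + 2t + 4).
Reduced: 4t^4 + t^2 + 2t + 1.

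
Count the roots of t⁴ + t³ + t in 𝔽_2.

1

Write P(t) = t⁴ + t³ + t.
Evaluate at each of the 2 elements of 𝔽_2:
P(0) = 0 → root; P(1) = 1.
Roots: {0}.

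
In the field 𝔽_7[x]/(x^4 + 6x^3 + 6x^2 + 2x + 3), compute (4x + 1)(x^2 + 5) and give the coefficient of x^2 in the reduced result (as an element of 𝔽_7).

1

Multiply in 𝔽_7[x]: (4x + 1)·(x^2 + 5) = 4x^3 + x^2 + 6x + 5.
Reduced: 4x^3 + x^2 + 6x + 5.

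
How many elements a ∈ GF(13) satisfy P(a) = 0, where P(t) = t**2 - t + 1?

Evaluate at each of the 13 elements of GF(13):
P(0) = 1; P(1) = 1; P(2) = 3; P(3) = 7; P(4) = 0 → root; P(5) = 8; P(6) = 5; P(7) = 4; P(8) = 5; P(9) = 8; P(10) = 0 → root; P(11) = 7; P(12) = 3.
Roots: {4, 10}.

2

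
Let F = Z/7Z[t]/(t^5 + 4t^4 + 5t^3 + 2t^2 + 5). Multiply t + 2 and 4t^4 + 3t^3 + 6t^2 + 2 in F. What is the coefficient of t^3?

6

Multiply in Z/7Z[t]: (t + 2)·(4t^4 + 3t^3 + 6t^2 + 2) = 4t^5 + 4t^4 + 5t^3 + 5t^2 + 2t + 4.
Reduce using t^5 ≡ 3t^4 + 2t^3 + 5t^2 + 2 (mod t^5 + 4t^4 + 5t^3 + 2t^2 + 5).
Reduced: 2t^4 + 6t^3 + 4t^2 + 2t + 5.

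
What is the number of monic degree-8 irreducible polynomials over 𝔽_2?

30

By the necklace-counting formula, N_2(8) = (1/8) Σ_{d|8} μ(8/d)·2^d.
Divisors of 8: 1, 2, 4, 8; μ(8/d) for each: 0, 0, -1, 1.
Σ = − 2^4 + 2^8 = 240.
N = 240/8 = 30.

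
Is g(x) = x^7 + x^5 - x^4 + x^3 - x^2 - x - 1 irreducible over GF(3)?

Yes

Check for roots in GF(3): g(0) = 2; g(1) = 2; g(2) = 1.
No roots, so no linear factors.
Monic irreducibles of degree 2 over GF(3): x^2 + 1, x^2 + x - 1, x^2 - x - 1.
None of them divide g (all give nonzero remainder).
Degree-3 irreducible divisors: test the 8 monic irreducibles of degree 3 over GF(3).
None of them divide g (all give nonzero remainder).
No irreducible factor of degree ≤ 3 exists, so g is irreducible over GF(3).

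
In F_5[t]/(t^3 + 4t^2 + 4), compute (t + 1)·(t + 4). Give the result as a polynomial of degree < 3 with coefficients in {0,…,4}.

Multiply in F_5[t]: (t + 1)·(t + 4) = t^2 + 4.
Reduced: t^2 + 4.

t^2 + 4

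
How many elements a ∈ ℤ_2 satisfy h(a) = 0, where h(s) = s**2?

1

Evaluate at each of the 2 elements of ℤ_2:
h(0) = 0 → root; h(1) = 1.
Roots: {0}.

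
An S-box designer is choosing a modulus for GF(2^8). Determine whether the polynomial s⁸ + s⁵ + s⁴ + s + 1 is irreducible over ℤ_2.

Write P(s) = s⁸ + s⁵ + s⁴ + s + 1.
Check for roots in ℤ_2: P(0) = 1; P(1) = 1.
No roots, so no linear factors.
Monic irreducibles of degree 2 over GF(2): s² + s + 1.
None of them divide P (all give nonzero remainder).
Monic irreducibles of degree 3 over GF(2): s³ + s + 1, s³ + s² + 1.
s³ + s + 1 divides P: P(s) = (s³ + s + 1)·(s⁵ + s³ + 1).

No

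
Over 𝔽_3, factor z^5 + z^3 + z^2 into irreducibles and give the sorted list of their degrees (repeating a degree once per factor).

Write g(z) = z^5 + z^3 + z^2.
Roots in 𝔽_3: g(0) = 0 → root; g(1) = 0 → root; g(2) = 2.
Linear factors from roots: (z), (z + 2).
Complete factorization: g(z) = (z + 2)·(z)^2·(z^2 + z + 2).
Factor degrees with multiplicity: 1 + 1 + 1 + 2 = 5.

1, 1, 1, 2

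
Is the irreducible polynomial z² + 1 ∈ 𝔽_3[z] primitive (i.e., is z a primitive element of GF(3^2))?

No

Write f(z) = z² + 1.
|GF(3^2)^×| = 3^2 − 1 = 8. Prime factorization: 8 = 2^3.
f is primitive ⇔ z has order 8 in GF(3)[z]/(f), i.e. z^(8/q) ≠ 1 for each prime q | 8.
z^(4) mod f = 1
Since z^(4) = 1, the order of z divides 4 < 8; not primitive.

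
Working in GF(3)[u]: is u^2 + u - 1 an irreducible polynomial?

Yes

Write P(u) = u^2 + u - 1.
Check for roots in GF(3): P(0) = 2; P(1) = 1; P(2) = 2.
No roots. A degree-2 polynomial over a field with no linear factor is irreducible.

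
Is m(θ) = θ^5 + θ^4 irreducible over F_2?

Check for roots in F_2: m(0) = 0 → root; m(1) = 0 → root.
m(0) = 0, so (θ) divides m(θ); m is reducible.

No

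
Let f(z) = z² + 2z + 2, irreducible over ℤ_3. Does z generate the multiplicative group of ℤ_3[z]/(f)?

|GF(3^2)^×| = 3^2 − 1 = 8. Prime factorization: 8 = 2^3.
f is primitive ⇔ z has order 8 in GF(3)[z]/(f), i.e. z^(8/q) ≠ 1 for each prime q | 8.
z^(4) mod f = 2.
None equal 1, so z has full order 8; f is primitive.

Yes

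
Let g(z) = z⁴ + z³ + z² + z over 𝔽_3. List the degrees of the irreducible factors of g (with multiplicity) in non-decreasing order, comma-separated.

1, 1, 2

Roots in 𝔽_3: g(0) = 0 → root; g(1) = 1; g(2) = 0 → root.
Linear factors from roots: (z), (z + 1).
Complete factorization: g(z) = (z)·(z + 1)·(z² + 1).
Factor degrees with multiplicity: 1 + 1 + 2 = 4.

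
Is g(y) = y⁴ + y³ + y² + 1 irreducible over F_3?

Check for roots in F_3: g(0) = 1; g(1) = 1; g(2) = 2.
No roots, so no linear factors.
Monic irreducibles of degree 2 over GF(3): y² + 1, y² + y - 1, y² - y - 1.
None of them divide g (all give nonzero remainder).
No irreducible factor of degree ≤ 2 exists, so g is irreducible over GF(3).

Yes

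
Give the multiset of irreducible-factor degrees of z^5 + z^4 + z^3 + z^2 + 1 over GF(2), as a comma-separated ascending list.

5

Write f(z) = z^5 + z^4 + z^3 + z^2 + 1.
Roots in GF(2): f(0) = 1; f(1) = 1.
Complete factorization: f(z) = (z^5 + z^4 + z^3 + z^2 + 1).
Factor degrees with multiplicity: 5 = 5.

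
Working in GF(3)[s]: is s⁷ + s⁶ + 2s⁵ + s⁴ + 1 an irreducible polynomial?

No

Write g(s) = s⁷ + s⁶ + 2s⁵ + s⁴ + 1.
Check for roots in GF(3): g(0) = 1; g(1) = 0 → root; g(2) = 0 → root.
g(1) = 0, so (s − 1) divides g(s); g is reducible.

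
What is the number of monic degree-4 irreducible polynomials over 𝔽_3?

By the necklace-counting formula, N_3(4) = (1/4) Σ_{d|4} μ(4/d)·3^d.
Divisors of 4: 1, 2, 4; μ(4/d) for each: 0, -1, 1.
Σ = − 3^2 + 3^4 = 72.
N = 72/4 = 18.

18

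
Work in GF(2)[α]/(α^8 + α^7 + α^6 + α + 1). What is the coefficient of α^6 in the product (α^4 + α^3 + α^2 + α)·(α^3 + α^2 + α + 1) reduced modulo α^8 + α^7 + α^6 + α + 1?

0

Multiply in GF(2)[α]: (α^4 + α^3 + α^2 + α)·(α^3 + α^2 + α + 1) = α^7 + α^5 + α^3 + α.
Reduced: α^7 + α^5 + α^3 + α.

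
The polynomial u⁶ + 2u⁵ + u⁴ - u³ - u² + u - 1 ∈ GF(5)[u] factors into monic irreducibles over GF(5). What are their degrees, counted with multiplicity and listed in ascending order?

Write h(u) = u⁶ + 2u⁵ + u⁴ - u³ - u² + u - 1.
Roots in GF(5): h(0) = 4; h(1) = 2; h(2) = 3; h(3) = 2; h(4) = 3.
Complete factorization: h(u) = (u⁶ + 2u⁵ + u⁴ - u³ - u² + u - 1).
Factor degrees with multiplicity: 6 = 6.

6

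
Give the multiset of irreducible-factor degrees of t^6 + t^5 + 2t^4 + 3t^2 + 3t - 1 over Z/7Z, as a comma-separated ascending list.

1, 1, 1, 1, 2

Write h(t) = t^6 + t^5 + 2t^4 + 3t^2 + 3t - 1.
Linear factors from roots: (t - 3), (t + 3).
Complete factorization: h(t) = (t + 3)·(t - 3)^3·(t^2 + 2).
Factor degrees with multiplicity: 1 + 1 + 1 + 1 + 2 = 6.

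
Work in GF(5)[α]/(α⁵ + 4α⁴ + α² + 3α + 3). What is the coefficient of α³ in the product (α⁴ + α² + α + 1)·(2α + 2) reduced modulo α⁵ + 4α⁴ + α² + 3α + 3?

2

Multiply in GF(5)[α]: (α⁴ + α² + α + 1)·(2α + 2) = 2α⁵ + 2α⁴ + 2α³ + 4α² + 4α + 2.
Reduce using α⁵ ≡ α⁴ + 4α² + 2α + 2 (mod α⁵ + 4α⁴ + α² + 3α + 3).
Reduced: 4α⁴ + 2α³ + 2α² + 3α + 1.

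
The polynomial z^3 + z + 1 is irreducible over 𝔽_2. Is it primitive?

Yes

Write f(z) = z^3 + z + 1.
|GF(2^3)^×| = 2^3 − 1 = 7. Prime factorization: 7 = 7.
f is primitive ⇔ z has order 7 in GF(2)[z]/(f), i.e. z^(7/q) ≠ 1 for each prime q | 7.
z^(1) mod f = z.
None equal 1, so z has full order 7; f is primitive.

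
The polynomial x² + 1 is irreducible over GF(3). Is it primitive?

Write f(x) = x² + 1.
|GF(3^2)^×| = 3^2 − 1 = 8. Prime factorization: 8 = 2^3.
f is primitive ⇔ x has order 8 in GF(3)[x]/(f), i.e. x^(8/q) ≠ 1 for each prime q | 8.
x^(4) mod f = 1
Since x^(4) = 1, the order of x divides 4 < 8; not primitive.

No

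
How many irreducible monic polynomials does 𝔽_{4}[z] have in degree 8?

Gauss's count: N_{4}(8) = (1/8) Σ_{d|8} μ(8/d)·4^d.
Divisors of 8: 1, 2, 4, 8; μ(8/d) for each: 0, 0, -1, 1.
Σ = − 4^4 + 4^8 = 65280.
N = 65280/8 = 8160.

8160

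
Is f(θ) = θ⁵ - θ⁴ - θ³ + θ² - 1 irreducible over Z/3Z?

Yes

Check for roots in Z/3Z: f(0) = 2; f(1) = 2; f(2) = 2.
No roots, so no linear factors.
Monic irreducibles of degree 2 over GF(3): θ² + 1, θ² + θ - 1, θ² - θ - 1.
None of them divide f (all give nonzero remainder).
No irreducible factor of degree ≤ 2 exists, so f is irreducible over GF(3).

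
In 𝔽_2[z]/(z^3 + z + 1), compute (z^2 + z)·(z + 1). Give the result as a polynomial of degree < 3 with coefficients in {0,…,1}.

1

Multiply in 𝔽_2[z]: (z^2 + z)·(z + 1) = z^3 + z.
Reduce using z^3 ≡ z + 1 (mod z^3 + z + 1).
Reduced: 1.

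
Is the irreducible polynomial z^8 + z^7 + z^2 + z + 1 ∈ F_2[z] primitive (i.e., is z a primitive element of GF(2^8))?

Yes

Write f(z) = z^8 + z^7 + z^2 + z + 1.
|GF(2^8)^×| = 2^8 − 1 = 255. Prime factorization: 255 = 3·5·17.
f is primitive ⇔ z has order 255 in GF(2)[z]/(f), i.e. z^(255/q) ≠ 1 for each prime q | 255.
z^(85) mod f = z^7 + z^5 + z^3 + z.
z^(51) mod f = z^6 + z^5 + z^3 + z^2.
z^(15) mod f = z^7 + z^6 + z^5 + z^4 + z^2.
None equal 1, so z has full order 255; f is primitive.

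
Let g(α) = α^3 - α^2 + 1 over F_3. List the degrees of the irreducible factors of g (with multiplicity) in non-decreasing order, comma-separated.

3

Roots in F_3: g(0) = 1; g(1) = 1; g(2) = 2.
Complete factorization: g(α) = (α^3 - α^2 + 1).
Factor degrees with multiplicity: 3 = 3.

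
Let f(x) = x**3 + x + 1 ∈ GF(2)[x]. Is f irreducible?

Yes

Check for roots in GF(2): f(0) = 1; f(1) = 1.
No roots. A degree-3 polynomial over a field with no linear factor is irreducible.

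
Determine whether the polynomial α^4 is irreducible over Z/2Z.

No

Write h(α) = α^4.
Check for roots in Z/2Z: h(0) = 0 → root; h(1) = 1.
h(0) = 0, so (α) divides h(α); h is reducible.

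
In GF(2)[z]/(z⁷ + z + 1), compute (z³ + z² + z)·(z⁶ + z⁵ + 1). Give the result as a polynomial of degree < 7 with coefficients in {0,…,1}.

z^6 + z

Multiply in GF(2)[z]: (z³ + z² + z)·(z⁶ + z⁵ + 1) = z⁹ + z⁶ + z³ + z² + z.
Reduce using z⁷ ≡ z + 1 (mod z⁷ + z + 1).
Reduced: z⁶ + z.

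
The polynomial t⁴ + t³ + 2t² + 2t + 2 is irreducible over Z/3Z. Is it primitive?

Write f(t) = t⁴ + t³ + 2t² + 2t + 2.
|GF(3^4)^×| = 3^4 − 1 = 80. Prime factorization: 80 = 2^4·5.
f is primitive ⇔ t has order 80 in GF(3)[t]/(f), i.e. t^(80/q) ≠ 1 for each prime q | 80.
t^(40) mod f = 2.
t^(16) mod f = t² + t.
None equal 1, so t has full order 80; f is primitive.

Yes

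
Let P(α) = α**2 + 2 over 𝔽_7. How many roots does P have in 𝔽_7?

Evaluate at each of the 7 elements of 𝔽_7:
P(0) = 2; P(1) = 3; P(2) = 6; P(3) = 4; P(4) = 4; P(5) = 6; P(6) = 3.
No element is a root.

0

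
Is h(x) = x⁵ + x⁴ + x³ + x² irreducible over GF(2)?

No

Check for roots in GF(2): h(0) = 0 → root; h(1) = 0 → root.
h(0) = 0, so (x) divides h(x); h is reducible.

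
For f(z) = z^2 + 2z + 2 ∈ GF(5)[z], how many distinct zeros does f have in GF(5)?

2

Evaluate at each of the 5 elements of GF(5):
f(0) = 2; f(1) = 0 → root; f(2) = 0 → root; f(3) = 2; f(4) = 1.
Roots: {1, 2}.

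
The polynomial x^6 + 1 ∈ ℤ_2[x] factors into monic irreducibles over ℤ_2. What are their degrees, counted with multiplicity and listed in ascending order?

Write g(x) = x^6 + 1.
Roots in ℤ_2: g(0) = 1; g(1) = 0 → root.
Linear factors from roots: (x + 1).
Complete factorization: g(x) = (x + 1)^2·(x^2 + x + 1)^2.
Factor degrees with multiplicity: 1 + 1 + 2 + 2 = 6.

1, 1, 2, 2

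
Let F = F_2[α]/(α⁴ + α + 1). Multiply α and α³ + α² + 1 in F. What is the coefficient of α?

0

Multiply in F_2[α]: (α)·(α³ + α² + 1) = α⁴ + α³ + α.
Reduce using α⁴ ≡ α + 1 (mod α⁴ + α + 1).
Reduced: α³ + 1.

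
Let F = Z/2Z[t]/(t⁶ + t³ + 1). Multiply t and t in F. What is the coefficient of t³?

Multiply in Z/2Z[t]: (t)·(t) = t².
Reduced: t².

0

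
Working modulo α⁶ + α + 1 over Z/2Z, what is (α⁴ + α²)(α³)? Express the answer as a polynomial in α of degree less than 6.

Multiply in Z/2Z[α]: (α⁴ + α²)·(α³) = α⁷ + α⁵.
Reduce using α⁶ ≡ α + 1 (mod α⁶ + α + 1).
Reduced: α⁵ + α² + α.

α^5 + α^2 + α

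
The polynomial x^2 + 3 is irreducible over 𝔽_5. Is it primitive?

Write f(x) = x^2 + 3.
|GF(5^2)^×| = 5^2 − 1 = 24. Prime factorization: 24 = 2^3·3.
f is primitive ⇔ x has order 24 in GF(5)[x]/(f), i.e. x^(24/q) ≠ 1 for each prime q | 24.
x^(12) mod f = 4.
x^(8) mod f = 1
Since x^(8) = 1, the order of x divides 8 < 24; not primitive.

No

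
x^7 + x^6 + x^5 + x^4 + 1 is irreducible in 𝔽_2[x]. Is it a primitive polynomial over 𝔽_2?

Write f(x) = x^7 + x^6 + x^5 + x^4 + 1.
|GF(2^7)^×| = 2^7 − 1 = 127. Prime factorization: 127 = 127.
f is primitive ⇔ x has order 127 in GF(2)[x]/(f), i.e. x^(127/q) ≠ 1 for each prime q | 127.
x^(1) mod f = x.
None equal 1, so x has full order 127; f is primitive.

Yes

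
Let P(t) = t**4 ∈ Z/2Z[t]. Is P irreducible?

Check for roots in Z/2Z: P(0) = 0 → root; P(1) = 1.
P(0) = 0, so (t) divides P(t); P is reducible.

No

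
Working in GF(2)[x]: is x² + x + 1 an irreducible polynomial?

Write g(x) = x² + x + 1.
Check for roots in GF(2): g(0) = 1; g(1) = 1.
No roots. A degree-2 polynomial over a field with no linear factor is irreducible.

Yes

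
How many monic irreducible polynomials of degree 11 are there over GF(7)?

179756976

By the necklace-counting formula, N_7(11) = (1/11) Σ_{d|11} μ(11/d)·7^d.
Divisors of 11: 1, 11; μ(11/d) for each: -1, 1.
Σ = − 7^1 + 7^11 = 1977326736.
N = 1977326736/11 = 179756976.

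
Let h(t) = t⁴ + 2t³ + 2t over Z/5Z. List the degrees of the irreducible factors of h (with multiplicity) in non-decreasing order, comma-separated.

1, 1, 2

Roots in Z/5Z: h(0) = 0 → root; h(1) = 0 → root; h(2) = 1; h(3) = 1; h(4) = 2.
Linear factors from roots: (t), (t + 4).
Complete factorization: h(t) = (t)·(t + 4)·(t² + 3t + 3).
Factor degrees with multiplicity: 1 + 1 + 2 = 4.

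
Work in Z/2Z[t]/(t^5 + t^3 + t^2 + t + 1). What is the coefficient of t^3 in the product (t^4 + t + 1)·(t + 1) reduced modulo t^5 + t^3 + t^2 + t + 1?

Multiply in Z/2Z[t]: (t^4 + t + 1)·(t + 1) = t^5 + t^4 + t^2 + 1.
Reduce using t^5 ≡ t^3 + t^2 + t + 1 (mod t^5 + t^3 + t^2 + t + 1).
Reduced: t^4 + t^3 + t.

1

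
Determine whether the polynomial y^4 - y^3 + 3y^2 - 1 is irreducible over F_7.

No

Write m(y) = y^4 - y^3 + 3y^2 - 1.
Check for roots in F_7: m(0) = 6; m(1) = 2; m(2) = 5; m(3) = 3; m(4) = 1; m(5) = 0 → root; m(6) = 4.
m(5) = 0, so (y − 5) divides m(y); m is reducible.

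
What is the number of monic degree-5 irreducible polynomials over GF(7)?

By the necklace-counting formula, N_7(5) = (1/5) Σ_{d|5} μ(5/d)·7^d.
Divisors of 5: 1, 5; μ(5/d) for each: -1, 1.
Σ = − 7^1 + 7^5 = 16800.
N = 16800/5 = 3360.

3360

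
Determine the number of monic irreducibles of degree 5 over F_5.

624

By the necklace-counting formula, N_5(5) = (1/5) Σ_{d|5} μ(5/d)·5^d.
Divisors of 5: 1, 5; μ(5/d) for each: -1, 1.
Σ = − 5^1 + 5^5 = 3120.
N = 3120/5 = 624.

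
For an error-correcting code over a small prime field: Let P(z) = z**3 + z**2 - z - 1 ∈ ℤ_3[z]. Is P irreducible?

No

Check for roots in ℤ_3: P(0) = 2; P(1) = 0 → root; P(2) = 0 → root.
P(1) = 0, so (z − 1) divides P(z); P is reducible.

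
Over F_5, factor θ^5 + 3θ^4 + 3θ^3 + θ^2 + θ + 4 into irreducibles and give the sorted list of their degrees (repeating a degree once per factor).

5

Write g(θ) = θ^5 + 3θ^4 + 3θ^3 + θ^2 + θ + 4.
Roots in F_5: g(0) = 4; g(1) = 3; g(2) = 4; g(3) = 3; g(4) = 3.
Complete factorization: g(θ) = (θ^5 + 3θ^4 + 3θ^3 + θ^2 + θ + 4).
Factor degrees with multiplicity: 5 = 5.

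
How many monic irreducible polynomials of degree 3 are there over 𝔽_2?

By the necklace-counting formula, N_2(3) = (1/3) Σ_{d|3} μ(3/d)·2^d.
Divisors of 3: 1, 3; μ(3/d) for each: -1, 1.
Σ = − 2^1 + 2^3 = 6.
N = 6/3 = 2.

2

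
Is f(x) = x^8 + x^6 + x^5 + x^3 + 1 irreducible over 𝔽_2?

Yes

Check for roots in 𝔽_2: f(0) = 1; f(1) = 1.
No roots, so no linear factors.
Monic irreducibles of degree 2 over GF(2): x^2 + x + 1.
None of them divide f (all give nonzero remainder).
Monic irreducibles of degree 3 over GF(2): x^3 + x + 1, x^3 + x^2 + 1.
None of them divide f (all give nonzero remainder).
Monic irreducibles of degree 4 over GF(2): x^4 + x + 1, x^4 + x^3 + 1, x^4 + x^3 + x^2 + x + 1.
None of them divide f (all give nonzero remainder).
No irreducible factor of degree ≤ 4 exists, so f is irreducible over GF(2).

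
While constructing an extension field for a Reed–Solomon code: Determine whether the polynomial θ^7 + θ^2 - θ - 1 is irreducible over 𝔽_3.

No

Write m(θ) = θ^7 + θ^2 - θ - 1.
Check for roots in 𝔽_3: m(0) = 2; m(1) = 0 → root; m(2) = 0 → root.
m(1) = 0, so (θ − 1) divides m(θ); m is reducible.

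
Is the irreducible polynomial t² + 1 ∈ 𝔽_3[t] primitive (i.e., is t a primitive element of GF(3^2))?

Write f(t) = t² + 1.
|GF(3^2)^×| = 3^2 − 1 = 8. Prime factorization: 8 = 2^3.
f is primitive ⇔ t has order 8 in GF(3)[t]/(f), i.e. t^(8/q) ≠ 1 for each prime q | 8.
t^(4) mod f = 1
Since t^(4) = 1, the order of t divides 4 < 8; not primitive.

No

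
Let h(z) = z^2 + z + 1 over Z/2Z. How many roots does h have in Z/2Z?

0

Evaluate at each of the 2 elements of Z/2Z:
h(0) = 1; h(1) = 1.
No element is a root.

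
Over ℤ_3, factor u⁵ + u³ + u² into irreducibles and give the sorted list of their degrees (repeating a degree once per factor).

Write h(u) = u⁵ + u³ + u².
Roots in ℤ_3: h(0) = 0 → root; h(1) = 0 → root; h(2) = 2.
Linear factors from roots: (u), (u + 2).
Complete factorization: h(u) = (u + 2)·(u)^2·(u² + u + 2).
Factor degrees with multiplicity: 1 + 1 + 1 + 2 = 5.

1, 1, 1, 2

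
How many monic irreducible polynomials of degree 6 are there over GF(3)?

By the necklace-counting formula, N_3(6) = (1/6) Σ_{d|6} μ(6/d)·3^d.
Divisors of 6: 1, 2, 3, 6; μ(6/d) for each: 1, -1, -1, 1.
Σ = 3^1 − 3^2 − 3^3 + 3^6 = 696.
N = 696/6 = 116.

116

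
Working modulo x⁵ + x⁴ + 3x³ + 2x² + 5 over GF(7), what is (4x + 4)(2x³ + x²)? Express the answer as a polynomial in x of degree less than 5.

x^4 + 5x^3 + 4x^2

Multiply in GF(7)[x]: (4x + 4)·(2x³ + x²) = x⁴ + 5x³ + 4x².
Reduced: x⁴ + 5x³ + 4x².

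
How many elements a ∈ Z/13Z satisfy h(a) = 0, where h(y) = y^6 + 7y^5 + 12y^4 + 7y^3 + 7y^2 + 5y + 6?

1

Evaluate at each of the 13 elements of Z/13Z:
h(0) = 6; h(1) = 6; h(2) = 8; h(3) = 9; h(4) = 11; h(5) = 9; h(6) = 10; h(7) = 5; h(8) = 11; h(9) = 1; h(10) = 8; h(11) = 0 → root; h(12) = 7.
Roots: {11}.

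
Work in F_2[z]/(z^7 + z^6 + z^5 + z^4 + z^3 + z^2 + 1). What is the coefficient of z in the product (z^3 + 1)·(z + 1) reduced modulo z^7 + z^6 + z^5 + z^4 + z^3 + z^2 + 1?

1

Multiply in F_2[z]: (z^3 + 1)·(z + 1) = z^4 + z^3 + z + 1.
Reduced: z^4 + z^3 + z + 1.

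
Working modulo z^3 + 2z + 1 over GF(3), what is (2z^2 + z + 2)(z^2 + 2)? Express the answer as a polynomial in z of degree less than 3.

2z^2 + z

Multiply in GF(3)[z]: (2z^2 + z + 2)·(z^2 + 2) = 2z^4 + z^3 + 2z + 1.
Reduce using z^3 ≡ z + 2 (mod z^3 + 2z + 1).
Reduced: 2z^2 + z.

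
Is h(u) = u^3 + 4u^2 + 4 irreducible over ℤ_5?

Yes

Check for roots in ℤ_5: h(0) = 4; h(1) = 4; h(2) = 3; h(3) = 2; h(4) = 2.
No roots. A degree-3 polynomial over a field with no linear factor is irreducible.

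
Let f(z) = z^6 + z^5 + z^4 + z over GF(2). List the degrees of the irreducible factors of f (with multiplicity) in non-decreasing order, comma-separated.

1, 1, 1, 3

Roots in GF(2): f(0) = 0 → root; f(1) = 0 → root.
Linear factors from roots: (z), (z + 1).
Complete factorization: f(z) = (z)·(z + 1)^2·(z^3 + z^2 + 1).
Factor degrees with multiplicity: 1 + 1 + 1 + 3 = 6.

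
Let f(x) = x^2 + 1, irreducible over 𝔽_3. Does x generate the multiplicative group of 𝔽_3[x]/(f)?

|GF(3^2)^×| = 3^2 − 1 = 8. Prime factorization: 8 = 2^3.
f is primitive ⇔ x has order 8 in GF(3)[x]/(f), i.e. x^(8/q) ≠ 1 for each prime q | 8.
x^(4) mod f = 1
Since x^(4) = 1, the order of x divides 4 < 8; not primitive.

No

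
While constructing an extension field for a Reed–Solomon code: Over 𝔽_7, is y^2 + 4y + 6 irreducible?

Yes

Write h(y) = y^2 + 4y + 6.
Check for roots in 𝔽_7: h(0) = 6; h(1) = 4; h(2) = 4; h(3) = 6; h(4) = 3; h(5) = 2; h(6) = 3.
No roots. A degree-2 polynomial over a field with no linear factor is irreducible.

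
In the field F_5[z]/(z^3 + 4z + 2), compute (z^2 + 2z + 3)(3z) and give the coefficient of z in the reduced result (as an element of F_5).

2

Multiply in F_5[z]: (z^2 + 2z + 3)·(3z) = 3z^3 + z^2 + 4z.
Reduce using z^3 ≡ z + 3 (mod z^3 + 4z + 2).
Reduced: z^2 + 2z + 4.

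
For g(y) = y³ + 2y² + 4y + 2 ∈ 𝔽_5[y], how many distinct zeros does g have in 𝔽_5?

Evaluate at each of the 5 elements of 𝔽_5:
g(0) = 2; g(1) = 4; g(2) = 1; g(3) = 4; g(4) = 4.
No element is a root.

0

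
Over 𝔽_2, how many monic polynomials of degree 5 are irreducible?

6

x^(2^5) − x is the product of all monic irreducibles of degree dividing 5; Möbius inversion gives N = (1/5) Σ μ(5/d)·2^d.
Divisors of 5: 1, 5; μ(5/d) for each: -1, 1.
Σ = − 2^1 + 2^5 = 30.
N = 30/5 = 6.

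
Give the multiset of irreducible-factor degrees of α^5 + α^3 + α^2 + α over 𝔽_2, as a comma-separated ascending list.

1, 1, 3

Write g(α) = α^5 + α^3 + α^2 + α.
Roots in 𝔽_2: g(0) = 0 → root; g(1) = 0 → root.
Linear factors from roots: (α), (α + 1).
Complete factorization: g(α) = (α)·(α + 1)·(α^3 + α^2 + 1).
Factor degrees with multiplicity: 1 + 1 + 3 = 5.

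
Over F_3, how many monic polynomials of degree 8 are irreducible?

The number of monic irreducibles of degree 8 over GF(3) is (1/8)·Σ_{d∣8} μ(8/d) 3^d.
Divisors of 8: 1, 2, 4, 8; μ(8/d) for each: 0, 0, -1, 1.
Σ = − 3^4 + 3^8 = 6480.
N = 6480/8 = 810.

810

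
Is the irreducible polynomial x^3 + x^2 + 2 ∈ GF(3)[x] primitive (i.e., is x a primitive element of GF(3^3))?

No

Write f(x) = x^3 + x^2 + 2.
|GF(3^3)^×| = 3^3 − 1 = 26. Prime factorization: 26 = 2·13.
f is primitive ⇔ x has order 26 in GF(3)[x]/(f), i.e. x^(26/q) ≠ 1 for each prime q | 26.
x^(13) mod f = 1
x^(2) mod f = x^2.
Since x^(13) = 1, the order of x divides 13 < 26; not primitive.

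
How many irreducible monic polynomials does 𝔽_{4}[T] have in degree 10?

104754

Gauss's count: N_{4}(10) = (1/10) Σ_{d|10} μ(10/d)·4^d.
Divisors of 10: 1, 2, 5, 10; μ(10/d) for each: 1, -1, -1, 1.
Σ = 4^1 − 4^2 − 4^5 + 4^10 = 1047540.
N = 1047540/10 = 104754.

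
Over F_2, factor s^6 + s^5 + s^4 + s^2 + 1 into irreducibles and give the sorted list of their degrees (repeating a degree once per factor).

6

Write f(s) = s^6 + s^5 + s^4 + s^2 + 1.
Roots in F_2: f(0) = 1; f(1) = 1.
Complete factorization: f(s) = (s^6 + s^5 + s^4 + s^2 + 1).
Factor degrees with multiplicity: 6 = 6.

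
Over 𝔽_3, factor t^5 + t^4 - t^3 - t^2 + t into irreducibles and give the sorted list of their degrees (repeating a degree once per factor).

Write f(t) = t^5 + t^4 - t^3 - t^2 + t.
Roots in 𝔽_3: f(0) = 0 → root; f(1) = 1; f(2) = 2.
Linear factors from roots: (t).
Complete factorization: f(t) = (t)·(t^2 - t - 1)^2.
Factor degrees with multiplicity: 1 + 2 + 2 = 5.

1, 2, 2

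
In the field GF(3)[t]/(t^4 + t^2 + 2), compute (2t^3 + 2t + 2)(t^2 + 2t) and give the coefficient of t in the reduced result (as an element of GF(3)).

Multiply in GF(3)[t]: (2t^3 + 2t + 2)·(t^2 + 2t) = 2t^5 + t^4 + 2t^3 + t.
Reduce using t^4 ≡ 2t^2 + 1 (mod t^4 + t^2 + 2).
Reduced: 2t^2 + 1.

0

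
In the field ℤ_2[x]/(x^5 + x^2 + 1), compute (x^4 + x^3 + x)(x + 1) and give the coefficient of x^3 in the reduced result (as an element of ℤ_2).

1

Multiply in ℤ_2[x]: (x^4 + x^3 + x)·(x + 1) = x^5 + x^3 + x^2 + x.
Reduce using x^5 ≡ x^2 + 1 (mod x^5 + x^2 + 1).
Reduced: x^3 + x + 1.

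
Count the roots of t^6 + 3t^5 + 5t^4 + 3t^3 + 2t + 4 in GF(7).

Write g(t) = t^6 + 3t^5 + 5t^4 + 3t^3 + 2t + 4.
Evaluate at each of the 7 elements of GF(7):
g(0) = 4; g(1) = 4; g(2) = 6; g(3) = 1; g(4) = 0 → root; g(5) = 3; g(6) = 2.
Roots: {4}.

1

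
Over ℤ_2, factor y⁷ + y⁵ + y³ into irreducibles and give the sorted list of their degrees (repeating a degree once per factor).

1, 1, 1, 2, 2

Write g(y) = y⁷ + y⁵ + y³.
Roots in ℤ_2: g(0) = 0 → root; g(1) = 1.
Linear factors from roots: (y).
Complete factorization: g(y) = (y)^3·(y² + y + 1)^2.
Factor degrees with multiplicity: 1 + 1 + 1 + 2 + 2 = 7.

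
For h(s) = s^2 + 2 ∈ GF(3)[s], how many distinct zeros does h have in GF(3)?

Evaluate at each of the 3 elements of GF(3):
h(0) = 2; h(1) = 0 → root; h(2) = 0 → root.
Roots: {1, 2}.

2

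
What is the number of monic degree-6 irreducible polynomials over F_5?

Gauss's count: N_{5}(6) = (1/6) Σ_{d|6} μ(6/d)·5^d.
Divisors of 6: 1, 2, 3, 6; μ(6/d) for each: 1, -1, -1, 1.
Σ = 5^1 − 5^2 − 5^3 + 5^6 = 15480.
N = 15480/6 = 2580.

2580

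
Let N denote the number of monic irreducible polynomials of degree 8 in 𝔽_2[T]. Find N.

Gauss's count: N_{2}(8) = (1/8) Σ_{d|8} μ(8/d)·2^d.
Divisors of 8: 1, 2, 4, 8; μ(8/d) for each: 0, 0, -1, 1.
Σ = − 2^4 + 2^8 = 240.
N = 240/8 = 30.

30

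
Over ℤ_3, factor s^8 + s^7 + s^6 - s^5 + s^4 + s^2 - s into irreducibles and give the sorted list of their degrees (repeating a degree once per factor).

Write g(s) = s^8 + s^7 + s^6 - s^5 + s^4 + s^2 - s.
Roots in ℤ_3: g(0) = 0 → root; g(1) = 0 → root; g(2) = 2.
Linear factors from roots: (s), (s - 1).
Complete factorization: g(s) = (s)·(s - 1)^2·(s^2 + 1)·(s^3 - s - 1).
Factor degrees with multiplicity: 1 + 1 + 1 + 2 + 3 = 8.

1, 1, 1, 2, 3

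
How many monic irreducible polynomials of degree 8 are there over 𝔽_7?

720300

By the necklace-counting formula, N_7(8) = (1/8) Σ_{d|8} μ(8/d)·7^d.
Divisors of 8: 1, 2, 4, 8; μ(8/d) for each: 0, 0, -1, 1.
Σ = − 7^4 + 7^8 = 5762400.
N = 5762400/8 = 720300.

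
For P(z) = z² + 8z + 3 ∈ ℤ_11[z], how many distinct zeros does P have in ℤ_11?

0

Evaluate at each of the 11 elements of ℤ_11:
P(0) = 3; P(1) = 1; P(2) = 1; P(3) = 3; P(4) = 7; P(5) = 2; P(6) = 10; P(7) = 9; P(8) = 10; P(9) = 2; P(10) = 7.
No element is a root.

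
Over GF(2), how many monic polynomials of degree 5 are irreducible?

By the necklace-counting formula, N_2(5) = (1/5) Σ_{d|5} μ(5/d)·2^d.
Divisors of 5: 1, 5; μ(5/d) for each: -1, 1.
Σ = − 2^1 + 2^5 = 30.
N = 30/5 = 6.

6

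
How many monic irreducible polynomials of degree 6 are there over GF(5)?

x^(5^6) − x is the product of all monic irreducibles of degree dividing 6; Möbius inversion gives N = (1/6) Σ μ(6/d)·5^d.
Divisors of 6: 1, 2, 3, 6; μ(6/d) for each: 1, -1, -1, 1.
Σ = 5^1 − 5^2 − 5^3 + 5^6 = 15480.
N = 15480/6 = 2580.

2580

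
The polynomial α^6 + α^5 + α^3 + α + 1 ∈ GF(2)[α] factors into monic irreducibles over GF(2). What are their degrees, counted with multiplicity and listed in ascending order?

Write h(α) = α^6 + α^5 + α^3 + α + 1.
Roots in GF(2): h(0) = 1; h(1) = 1.
Complete factorization: h(α) = (α^2 + α + 1)^3.
Factor degrees with multiplicity: 2 + 2 + 2 = 6.

2, 2, 2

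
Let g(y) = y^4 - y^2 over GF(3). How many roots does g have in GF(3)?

3

Evaluate at each of the 3 elements of GF(3):
g(0) = 0 → root; g(1) = 0 → root; g(2) = 0 → root.
Roots: {0, 1, 2}.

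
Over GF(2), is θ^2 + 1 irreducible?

Write f(θ) = θ^2 + 1.
Check for roots in GF(2): f(0) = 1; f(1) = 0 → root.
f(1) = 0, so (θ − 1) divides f(θ); f is reducible.

No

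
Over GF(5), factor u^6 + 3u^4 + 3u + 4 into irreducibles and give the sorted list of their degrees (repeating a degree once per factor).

Write f(u) = u^6 + 3u^4 + 3u + 4.
Roots in GF(5): f(0) = 4; f(1) = 1; f(2) = 2; f(3) = 0 → root; f(4) = 0 → root.
Linear factors from roots: (u + 2), (u + 1).
Complete factorization: f(u) = (u + 1)^2·(u + 2)^2·(u^2 + 4u + 1).
Factor degrees with multiplicity: 1 + 1 + 1 + 1 + 2 = 6.

1, 1, 1, 1, 2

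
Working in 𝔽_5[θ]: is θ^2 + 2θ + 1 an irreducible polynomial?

No

Write h(θ) = θ^2 + 2θ + 1.
Check for roots in 𝔽_5: h(0) = 1; h(1) = 4; h(2) = 4; h(3) = 1; h(4) = 0 → root.
h(4) = 0, so (θ − 4) divides h(θ); h is reducible.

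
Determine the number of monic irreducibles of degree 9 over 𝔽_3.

2184

The number of monic irreducibles of degree 9 over GF(3) is (1/9)·Σ_{d∣9} μ(9/d) 3^d.
Divisors of 9: 1, 3, 9; μ(9/d) for each: 0, -1, 1.
Σ = − 3^3 + 3^9 = 19656.
N = 19656/9 = 2184.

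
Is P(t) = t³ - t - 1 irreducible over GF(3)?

Check for roots in GF(3): P(0) = 2; P(1) = 2; P(2) = 2.
No roots. A degree-3 polynomial over a field with no linear factor is irreducible.

Yes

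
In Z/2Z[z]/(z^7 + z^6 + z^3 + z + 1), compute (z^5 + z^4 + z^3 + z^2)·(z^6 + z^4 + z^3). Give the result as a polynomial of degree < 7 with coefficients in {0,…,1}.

Multiply in Z/2Z[z]: (z^5 + z^4 + z^3 + z^2)·(z^6 + z^4 + z^3) = z^11 + z^10 + z^8 + z^5.
Reduce using z^7 ≡ z^6 + z^3 + z + 1 (mod z^7 + z^6 + z^3 + z + 1).
Reduced: z^2 + z.

z^2 + z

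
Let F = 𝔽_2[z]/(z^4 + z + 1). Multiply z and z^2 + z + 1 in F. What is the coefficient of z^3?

1

Multiply in 𝔽_2[z]: (z)·(z^2 + z + 1) = z^3 + z^2 + z.
Reduced: z^3 + z^2 + z.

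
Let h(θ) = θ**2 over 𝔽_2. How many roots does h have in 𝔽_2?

1

Evaluate at each of the 2 elements of 𝔽_2:
h(0) = 0 → root; h(1) = 1.
Roots: {0}.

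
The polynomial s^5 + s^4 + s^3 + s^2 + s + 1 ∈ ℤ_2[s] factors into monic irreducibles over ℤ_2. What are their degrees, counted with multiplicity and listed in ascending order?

1, 2, 2

Write f(s) = s^5 + s^4 + s^3 + s^2 + s + 1.
Roots in ℤ_2: f(0) = 1; f(1) = 0 → root.
Linear factors from roots: (s + 1).
Complete factorization: f(s) = (s + 1)·(s^2 + s + 1)^2.
Factor degrees with multiplicity: 1 + 2 + 2 = 5.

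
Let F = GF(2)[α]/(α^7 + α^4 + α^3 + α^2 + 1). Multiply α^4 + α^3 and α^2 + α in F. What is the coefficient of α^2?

Multiply in GF(2)[α]: (α^4 + α^3)·(α^2 + α) = α^6 + α^4.
Reduced: α^6 + α^4.

0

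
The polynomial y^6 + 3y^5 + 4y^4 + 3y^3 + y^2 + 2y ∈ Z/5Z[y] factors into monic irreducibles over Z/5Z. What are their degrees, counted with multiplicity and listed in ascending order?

1, 2, 3

Write h(y) = y^6 + 3y^5 + 4y^4 + 3y^3 + y^2 + 2y.
Roots in Z/5Z: h(0) = 0 → root; h(1) = 4; h(2) = 1; h(3) = 3; h(4) = 3.
Linear factors from roots: (y).
Complete factorization: h(y) = (y)·(y^2 + 4y + 2)·(y^3 + 4y^2 + y + 1).
Factor degrees with multiplicity: 1 + 2 + 3 = 6.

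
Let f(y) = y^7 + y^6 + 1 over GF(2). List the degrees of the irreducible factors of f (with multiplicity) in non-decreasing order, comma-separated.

7

Roots in GF(2): f(0) = 1; f(1) = 1.
Complete factorization: f(y) = (y^7 + y^6 + 1).
Factor degrees with multiplicity: 7 = 7.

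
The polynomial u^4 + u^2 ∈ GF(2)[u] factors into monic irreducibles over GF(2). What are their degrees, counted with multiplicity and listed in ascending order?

1, 1, 1, 1

Write f(u) = u^4 + u^2.
Roots in GF(2): f(0) = 0 → root; f(1) = 0 → root.
Linear factors from roots: (u), (u + 1).
Complete factorization: f(u) = (u)^2·(u + 1)^2.
Factor degrees with multiplicity: 1 + 1 + 1 + 1 = 4.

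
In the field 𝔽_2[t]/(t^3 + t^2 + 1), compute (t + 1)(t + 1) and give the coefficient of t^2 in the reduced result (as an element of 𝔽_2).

Multiply in 𝔽_2[t]: (t + 1)·(t + 1) = t^2 + 1.
Reduced: t^2 + 1.

1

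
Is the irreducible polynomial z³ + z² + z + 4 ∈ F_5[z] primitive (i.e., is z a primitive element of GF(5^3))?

No

Write f(z) = z³ + z² + z + 4.
|GF(5^3)^×| = 5^3 − 1 = 124. Prime factorization: 124 = 2^2·31.
f is primitive ⇔ z has order 124 in GF(5)[z]/(f), i.e. z^(124/q) ≠ 1 for each prime q | 124.
z^(62) mod f = 1
z^(4) mod f = 2z + 4.
Since z^(62) = 1, the order of z divides 62 < 124; not primitive.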